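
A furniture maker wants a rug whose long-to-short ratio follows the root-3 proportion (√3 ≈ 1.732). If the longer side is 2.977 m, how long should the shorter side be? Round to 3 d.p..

root-3 ≈ 1.73205.
Shorter side = 2.977 ÷ 1.73205 ≈ 1.71877 → 1.719 m.

1.719 m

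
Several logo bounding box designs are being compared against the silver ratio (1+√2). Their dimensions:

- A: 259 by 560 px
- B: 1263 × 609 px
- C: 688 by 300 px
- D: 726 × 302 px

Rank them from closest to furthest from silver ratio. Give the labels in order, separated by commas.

Ratios: A = 560 / 259 ≈ 2.162; B = 1263 / 609 ≈ 2.074; C = 688 / 300 ≈ 2.293; D = 726 / 302 ≈ 2.404.
|Δ from 2.414|: A 0.252; B 0.340; C 0.121; D 0.010.

D, C, A, B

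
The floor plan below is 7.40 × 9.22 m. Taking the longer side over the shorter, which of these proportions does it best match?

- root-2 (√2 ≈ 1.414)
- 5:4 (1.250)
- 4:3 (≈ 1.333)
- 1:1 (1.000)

9.22/7.40 ≈ 1.246. Nearest candidates are 5:4 (1.250, off by 0.004) and 4:3 (1.333, off by 0.087).

5:4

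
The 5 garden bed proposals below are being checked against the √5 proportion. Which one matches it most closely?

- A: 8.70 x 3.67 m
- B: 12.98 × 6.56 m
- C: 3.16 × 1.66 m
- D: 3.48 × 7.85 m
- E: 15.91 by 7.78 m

Ratios (long/short): A ≈ 2.371; B ≈ 1.979; C ≈ 1.904; D ≈ 2.256; E ≈ 2.045.
root-5 ≈ 2.236; option D is nearest (Δ 0.020).

D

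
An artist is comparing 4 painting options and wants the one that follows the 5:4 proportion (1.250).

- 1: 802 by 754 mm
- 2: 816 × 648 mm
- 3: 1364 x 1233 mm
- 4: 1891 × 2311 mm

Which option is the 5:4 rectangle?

Target 5:4 ≈ 1.250.
1: 1.064 (Δ0.186)  2: 1.259 (Δ0.009)  3: 1.106 (Δ0.144)  4: 1.222 (Δ0.028)

2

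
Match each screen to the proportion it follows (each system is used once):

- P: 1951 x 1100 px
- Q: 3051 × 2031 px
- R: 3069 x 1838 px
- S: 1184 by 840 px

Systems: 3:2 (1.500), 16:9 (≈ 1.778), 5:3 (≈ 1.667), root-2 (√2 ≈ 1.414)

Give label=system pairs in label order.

P=16:9, Q=3:2, R=5:3, S=root-2

P = 1951/1100 ≈ 1.774 → 16:9 (1.778)
Q = 3051/2031 ≈ 1.502 → 3:2 (1.500)
R = 3069/1838 ≈ 1.670 → 5:3 (1.667)
S = 1184/840 ≈ 1.410 → root-2 (1.414)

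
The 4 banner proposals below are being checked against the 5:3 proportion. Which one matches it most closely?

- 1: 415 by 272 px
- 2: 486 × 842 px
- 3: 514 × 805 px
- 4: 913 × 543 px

Target 5:3 ≈ 1.667.
1: 1.526 (Δ0.141)  2: 1.733 (Δ0.066)  3: 1.566 (Δ0.101)  4: 1.681 (Δ0.014)

4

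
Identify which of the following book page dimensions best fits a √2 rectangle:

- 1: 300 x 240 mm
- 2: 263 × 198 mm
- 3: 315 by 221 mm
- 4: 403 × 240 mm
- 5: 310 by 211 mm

3

Ratios (long/short): 1 ≈ 1.250; 2 ≈ 1.328; 3 ≈ 1.425; 4 ≈ 1.679; 5 ≈ 1.469.
root-2 ≈ 1.414; option 3 is nearest (Δ 0.011).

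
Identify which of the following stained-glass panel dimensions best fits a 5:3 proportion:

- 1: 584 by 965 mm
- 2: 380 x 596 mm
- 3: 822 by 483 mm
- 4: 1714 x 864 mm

Ratios (long/short): 1 ≈ 1.652; 2 ≈ 1.568; 3 ≈ 1.702; 4 ≈ 1.984.
5:3 ≈ 1.667; option 1 is nearest (Δ 0.015).

1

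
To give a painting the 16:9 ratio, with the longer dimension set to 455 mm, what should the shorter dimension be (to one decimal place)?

255.9 mm

16:9 ≈ 1.77778.
Shorter side = 455 ÷ 1.77778 ≈ 255.937 → 255.9 mm.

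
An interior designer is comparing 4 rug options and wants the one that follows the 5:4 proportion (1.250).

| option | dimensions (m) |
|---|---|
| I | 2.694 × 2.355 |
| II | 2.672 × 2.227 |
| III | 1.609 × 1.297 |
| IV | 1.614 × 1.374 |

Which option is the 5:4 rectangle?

III

Target 5:4 ≈ 1.250.
I: 1.144 (Δ0.106)  II: 1.200 (Δ0.050)  III: 1.241 (Δ0.009)  IV: 1.175 (Δ0.075)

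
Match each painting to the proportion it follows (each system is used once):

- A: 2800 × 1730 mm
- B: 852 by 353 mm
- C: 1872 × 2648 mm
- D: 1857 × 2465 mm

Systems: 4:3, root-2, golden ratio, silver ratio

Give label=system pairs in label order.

A = 2800/1730 ≈ 1.618 → golden ratio (1.618)
B = 852/353 ≈ 2.414 → silver ratio (2.414)
C = 2648/1872 ≈ 1.415 → root-2 (1.414)
D = 2465/1857 ≈ 1.327 → 4:3 (1.333)

A=golden ratio, B=silver ratio, C=root-2, D=4:3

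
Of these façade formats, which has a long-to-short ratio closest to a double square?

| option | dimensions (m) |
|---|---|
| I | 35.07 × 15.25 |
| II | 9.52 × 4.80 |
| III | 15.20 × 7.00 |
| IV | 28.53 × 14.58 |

Target 2:1 ≈ 2.000.
I: 2.300 (Δ0.300)  II: 1.983 (Δ0.017)  III: 2.171 (Δ0.171)  IV: 1.957 (Δ0.043)

II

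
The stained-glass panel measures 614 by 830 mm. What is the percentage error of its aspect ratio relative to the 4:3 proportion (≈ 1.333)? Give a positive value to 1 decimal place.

1.4%

Ratio = 830 / 614 ≈ 1.3518.
Ideal 4:3 ≈ 1.3333. |1.3518 − 1.3333| / 1.3333 ≈ 1.39% → 1.4%.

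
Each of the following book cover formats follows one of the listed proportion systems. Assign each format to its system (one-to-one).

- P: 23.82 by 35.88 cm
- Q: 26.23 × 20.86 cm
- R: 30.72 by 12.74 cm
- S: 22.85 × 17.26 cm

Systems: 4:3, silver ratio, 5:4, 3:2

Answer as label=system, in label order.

P = 35.88/23.82 ≈ 1.506 → 3:2 (1.500)
Q = 26.23/20.86 ≈ 1.257 → 5:4 (1.250)
R = 30.72/12.74 ≈ 2.411 → silver ratio (2.414)
S = 22.85/17.26 ≈ 1.324 → 4:3 (1.333)

P=3:2, Q=5:4, R=silver ratio, S=4:3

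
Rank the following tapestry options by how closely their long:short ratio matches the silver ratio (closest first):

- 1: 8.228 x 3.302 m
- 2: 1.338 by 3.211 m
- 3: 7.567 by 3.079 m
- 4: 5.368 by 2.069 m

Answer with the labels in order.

2, 3, 1, 4

Ratios: 1 = 8.228 / 3.302 ≈ 2.492; 2 = 3.211 / 1.338 ≈ 2.400; 3 = 7.567 / 3.079 ≈ 2.458; 4 = 5.368 / 2.069 ≈ 2.594.
|Δ from 2.414|: 1 0.078; 2 0.014; 3 0.044; 4 0.180.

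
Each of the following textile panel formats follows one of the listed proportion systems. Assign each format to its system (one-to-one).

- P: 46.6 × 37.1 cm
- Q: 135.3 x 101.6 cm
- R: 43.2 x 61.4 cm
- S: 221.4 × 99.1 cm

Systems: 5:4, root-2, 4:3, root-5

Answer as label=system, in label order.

Ratios: P ≈ 1.256; Q ≈ 1.332; R ≈ 1.421; S ≈ 2.234.
Targets: 5:4 ≈ 1.250; root-2 ≈ 1.414; 4:3 ≈ 1.333; root-5 ≈ 2.236.

P=5:4, Q=4:3, R=root-2, S=root-5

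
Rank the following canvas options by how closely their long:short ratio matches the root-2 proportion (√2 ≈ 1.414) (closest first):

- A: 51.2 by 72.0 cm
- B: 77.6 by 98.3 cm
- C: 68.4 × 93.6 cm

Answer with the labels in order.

Ratios: A = 72.0 / 51.2 ≈ 1.406; B = 98.3 / 77.6 ≈ 1.267; C = 93.6 / 68.4 ≈ 1.368.
|Δ from 1.414|: A 0.008; B 0.147; C 0.046.

A, C, B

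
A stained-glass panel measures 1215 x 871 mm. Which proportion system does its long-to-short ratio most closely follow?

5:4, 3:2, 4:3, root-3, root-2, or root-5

1215/871 ≈ 1.395. Nearest candidates are root-2 (1.414, off by 0.019) and 4:3 (1.333, off by 0.062).

root-2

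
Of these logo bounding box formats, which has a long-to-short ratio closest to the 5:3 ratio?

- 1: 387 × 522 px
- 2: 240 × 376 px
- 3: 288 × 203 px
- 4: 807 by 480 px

4

Target 5:3 ≈ 1.667.
1: 1.349 (Δ0.318)  2: 1.567 (Δ0.100)  3: 1.419 (Δ0.248)  4: 1.681 (Δ0.014)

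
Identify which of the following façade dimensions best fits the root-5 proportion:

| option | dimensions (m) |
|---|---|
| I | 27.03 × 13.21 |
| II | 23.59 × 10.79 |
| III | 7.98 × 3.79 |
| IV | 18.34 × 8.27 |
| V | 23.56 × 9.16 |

Ratios (long/short): I ≈ 2.046; II ≈ 2.186; III ≈ 2.106; IV ≈ 2.218; V ≈ 2.572.
root-5 ≈ 2.236; option IV is nearest (Δ 0.018).

IV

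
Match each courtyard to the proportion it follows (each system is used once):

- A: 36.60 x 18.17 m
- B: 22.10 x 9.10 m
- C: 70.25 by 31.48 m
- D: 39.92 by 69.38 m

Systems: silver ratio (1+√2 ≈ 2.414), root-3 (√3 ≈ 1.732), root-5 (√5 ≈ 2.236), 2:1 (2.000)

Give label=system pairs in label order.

A=2:1, B=silver ratio, C=root-5, D=root-3

A = 36.60/18.17 ≈ 2.014 → 2:1 (2.000)
B = 22.10/9.10 ≈ 2.429 → silver ratio (2.414)
C = 70.25/31.48 ≈ 2.232 → root-5 (2.236)
D = 69.38/39.92 ≈ 1.738 → root-3 (1.732)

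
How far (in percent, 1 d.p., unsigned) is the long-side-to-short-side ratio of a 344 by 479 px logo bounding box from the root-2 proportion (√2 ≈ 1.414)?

Ratio = 479 / 344 ≈ 1.3924.
Ideal root-2 ≈ 1.4142. |1.3924 − 1.4142| / 1.4142 ≈ 1.54% → 1.5%.

1.5%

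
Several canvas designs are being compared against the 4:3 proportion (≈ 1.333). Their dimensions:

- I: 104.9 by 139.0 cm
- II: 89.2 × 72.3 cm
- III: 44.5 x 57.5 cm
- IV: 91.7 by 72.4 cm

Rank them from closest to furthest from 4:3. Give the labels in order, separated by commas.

I: 139.0/104.9 ≈ 1.325 → |1.325 − 1.333| = 0.008
II: 89.2/72.3 ≈ 1.234 → |1.234 − 1.333| = 0.099
III: 57.5/44.5 ≈ 1.292 → |1.292 − 1.333| = 0.041
IV: 91.7/72.4 ≈ 1.267 → |1.267 − 1.333| = 0.066

I, III, IV, II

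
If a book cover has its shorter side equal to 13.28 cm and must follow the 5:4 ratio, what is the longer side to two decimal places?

5:4 = 1.25000.
Longer side = 13.28 × 1.25000 ≈ 16.6000 → 16.60 cm.

16.60 cm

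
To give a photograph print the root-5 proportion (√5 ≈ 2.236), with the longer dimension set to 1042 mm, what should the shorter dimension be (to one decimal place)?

root-5 ≈ 2.23607.
Shorter side = 1042 ÷ 2.23607 ≈ 465.996 → 466.0 mm.

466.0 mm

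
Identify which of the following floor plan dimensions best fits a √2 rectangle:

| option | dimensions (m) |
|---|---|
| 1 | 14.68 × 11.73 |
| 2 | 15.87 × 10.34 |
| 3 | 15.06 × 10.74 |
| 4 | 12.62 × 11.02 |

3

Target root-2 ≈ 1.414.
1: 1.251 (Δ0.163)  2: 1.535 (Δ0.121)  3: 1.402 (Δ0.012)  4: 1.145 (Δ0.269)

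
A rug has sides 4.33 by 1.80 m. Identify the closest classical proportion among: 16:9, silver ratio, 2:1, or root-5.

4.33/1.80 ≈ 2.406. Nearest candidates are silver ratio (2.414, off by 0.008) and root-5 (2.236, off by 0.170).

silver ratio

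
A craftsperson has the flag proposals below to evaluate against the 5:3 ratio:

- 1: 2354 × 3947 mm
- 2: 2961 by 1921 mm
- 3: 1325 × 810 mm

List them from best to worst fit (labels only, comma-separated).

1: 3947/2354 ≈ 1.677 → |1.677 − 1.667| = 0.010
2: 2961/1921 ≈ 1.541 → |1.541 − 1.667| = 0.126
3: 1325/810 ≈ 1.636 → |1.636 − 1.667| = 0.031

1, 3, 2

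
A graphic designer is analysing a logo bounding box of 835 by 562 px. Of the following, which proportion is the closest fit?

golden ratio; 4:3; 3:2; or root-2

Ratio = 835 / 562 ≈ 1.486.
Distances: golden ratio 1.618 (Δ 0.132); 4:3 1.333 (Δ 0.153); 3:2 1.500 (Δ 0.014); root-2 1.414 (Δ 0.072).

3:2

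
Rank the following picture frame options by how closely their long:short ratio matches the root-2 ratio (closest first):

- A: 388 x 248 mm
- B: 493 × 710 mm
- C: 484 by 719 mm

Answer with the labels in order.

B, C, A

Ratios: A = 388 / 248 ≈ 1.565; B = 710 / 493 ≈ 1.440; C = 719 / 484 ≈ 1.486.
|Δ from 1.414|: A 0.151; B 0.026; C 0.072.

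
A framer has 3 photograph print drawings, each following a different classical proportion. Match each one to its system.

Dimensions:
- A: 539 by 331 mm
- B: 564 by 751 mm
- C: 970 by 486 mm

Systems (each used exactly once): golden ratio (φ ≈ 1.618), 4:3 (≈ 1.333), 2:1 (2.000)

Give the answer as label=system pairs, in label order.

Ratios: A ≈ 1.628; B ≈ 1.332; C ≈ 1.996.
Targets: golden ratio ≈ 1.618; 4:3 ≈ 1.333; 2:1 ≈ 2.000.

A=golden ratio, B=4:3, C=2:1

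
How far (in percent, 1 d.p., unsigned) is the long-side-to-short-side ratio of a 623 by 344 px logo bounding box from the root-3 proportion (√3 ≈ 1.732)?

Ratio = 623 / 344 ≈ 1.8110.
Ideal root-3 ≈ 1.7321. |1.8110 − 1.7321| / 1.7321 ≈ 4.56% → 4.6%.

4.6%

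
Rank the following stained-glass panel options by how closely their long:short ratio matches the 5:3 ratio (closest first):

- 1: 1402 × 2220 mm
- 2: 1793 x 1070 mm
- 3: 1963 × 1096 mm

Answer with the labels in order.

2, 1, 3

Ratios: 1 = 2220 / 1402 ≈ 1.583; 2 = 1793 / 1070 ≈ 1.676; 3 = 1963 / 1096 ≈ 1.791.
|Δ from 1.667|: 1 0.084; 2 0.009; 3 0.124.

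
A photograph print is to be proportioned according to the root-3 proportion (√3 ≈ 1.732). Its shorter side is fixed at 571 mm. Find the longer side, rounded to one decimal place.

root-3 ≈ 1.73205.
Longer side = 571 × 1.73205 ≈ 989.001 → 989.0 mm.

989.0 mm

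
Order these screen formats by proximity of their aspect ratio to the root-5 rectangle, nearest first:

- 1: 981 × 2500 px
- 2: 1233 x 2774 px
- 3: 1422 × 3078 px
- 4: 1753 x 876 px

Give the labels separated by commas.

2, 3, 4, 1

Ratios: 1 = 2500 / 981 ≈ 2.548; 2 = 2774 / 1233 ≈ 2.250; 3 = 3078 / 1422 ≈ 2.165; 4 = 1753 / 876 ≈ 2.001.
|Δ from 2.236|: 1 0.312; 2 0.014; 3 0.071; 4 0.235.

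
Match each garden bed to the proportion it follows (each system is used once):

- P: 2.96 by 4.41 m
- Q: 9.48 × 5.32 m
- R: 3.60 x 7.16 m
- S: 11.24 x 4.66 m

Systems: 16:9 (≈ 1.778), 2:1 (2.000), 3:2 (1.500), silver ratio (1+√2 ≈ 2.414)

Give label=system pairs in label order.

P=3:2, Q=16:9, R=2:1, S=silver ratio

P = 4.41/2.96 ≈ 1.490 → 3:2 (1.500)
Q = 9.48/5.32 ≈ 1.782 → 16:9 (1.778)
R = 7.16/3.60 ≈ 1.989 → 2:1 (2.000)
S = 11.24/4.66 ≈ 2.412 → silver ratio (2.414)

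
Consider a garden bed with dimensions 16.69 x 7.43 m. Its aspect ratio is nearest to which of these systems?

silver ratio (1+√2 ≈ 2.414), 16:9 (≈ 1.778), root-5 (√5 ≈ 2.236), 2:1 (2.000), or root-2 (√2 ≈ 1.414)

Ratio = 16.69 / 7.43 ≈ 2.246.
Distances: silver ratio 2.414 (Δ 0.168); 16:9 1.778 (Δ 0.468); root-5 2.236 (Δ 0.010); 2:1 2.000 (Δ 0.246); root-2 1.414 (Δ 0.832).

root-5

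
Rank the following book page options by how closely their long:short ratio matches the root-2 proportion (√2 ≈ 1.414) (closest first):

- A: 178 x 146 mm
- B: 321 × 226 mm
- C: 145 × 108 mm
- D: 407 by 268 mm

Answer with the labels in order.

A: 178/146 ≈ 1.219 → |1.219 − 1.414| = 0.195
B: 321/226 ≈ 1.420 → |1.420 − 1.414| = 0.006
C: 145/108 ≈ 1.343 → |1.343 − 1.414| = 0.071
D: 407/268 ≈ 1.519 → |1.519 − 1.414| = 0.105

B, C, D, A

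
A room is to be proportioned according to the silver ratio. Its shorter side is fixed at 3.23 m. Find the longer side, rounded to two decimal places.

silver ratio ≈ 2.41421.
Longer side = 3.23 × 2.41421 ≈ 7.7979 → 7.80 m.

7.80 m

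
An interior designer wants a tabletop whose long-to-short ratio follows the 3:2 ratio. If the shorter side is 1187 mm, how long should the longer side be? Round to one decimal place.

3:2 = 1.50000.
Longer side = 1187 × 1.50000 ≈ 1780.500 → 1780.5 mm.

1780.5 mm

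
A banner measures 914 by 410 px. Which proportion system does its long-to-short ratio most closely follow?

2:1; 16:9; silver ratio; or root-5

Ratio = 914 / 410 ≈ 2.229.
Distances: 2:1 2.000 (Δ 0.229); 16:9 1.778 (Δ 0.451); silver ratio 2.414 (Δ 0.185); root-5 2.236 (Δ 0.007).

root-5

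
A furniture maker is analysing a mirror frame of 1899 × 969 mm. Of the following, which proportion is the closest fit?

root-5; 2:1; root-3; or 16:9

Ratio = 1899 / 969 ≈ 1.960.
Distances: root-5 2.236 (Δ 0.276); 2:1 2.000 (Δ 0.040); root-3 1.732 (Δ 0.228); 16:9 1.778 (Δ 0.182).

2:1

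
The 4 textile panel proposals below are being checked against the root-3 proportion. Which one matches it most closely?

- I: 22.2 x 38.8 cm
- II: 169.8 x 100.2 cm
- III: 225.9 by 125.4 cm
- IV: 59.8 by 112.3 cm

Ratios (long/short): I ≈ 1.748; II ≈ 1.695; III ≈ 1.801; IV ≈ 1.878.
root-3 ≈ 1.732; option I is nearest (Δ 0.016).

I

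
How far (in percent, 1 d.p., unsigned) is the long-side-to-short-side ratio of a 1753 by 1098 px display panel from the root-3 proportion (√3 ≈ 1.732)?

7.8%

Ratio = 1753 / 1098 ≈ 1.5965.
Ideal root-3 ≈ 1.7321. |1.5965 − 1.7321| / 1.7321 ≈ 7.83% → 7.8%.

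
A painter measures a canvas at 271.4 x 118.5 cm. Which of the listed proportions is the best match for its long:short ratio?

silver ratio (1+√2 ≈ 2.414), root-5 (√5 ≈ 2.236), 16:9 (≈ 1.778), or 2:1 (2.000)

root-5

Ratio = 271.4 / 118.5 ≈ 2.290.
Distances: silver ratio 2.414 (Δ 0.124); root-5 2.236 (Δ 0.054); 16:9 1.778 (Δ 0.512); 2:1 2.000 (Δ 0.290).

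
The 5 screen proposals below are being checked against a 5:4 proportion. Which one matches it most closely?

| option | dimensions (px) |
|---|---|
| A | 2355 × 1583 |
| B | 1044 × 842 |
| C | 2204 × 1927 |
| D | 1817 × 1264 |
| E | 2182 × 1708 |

Target 5:4 ≈ 1.250.
A: 1.488 (Δ0.238)  B: 1.240 (Δ0.010)  C: 1.144 (Δ0.106)  D: 1.438 (Δ0.188)  E: 1.278 (Δ0.028)

B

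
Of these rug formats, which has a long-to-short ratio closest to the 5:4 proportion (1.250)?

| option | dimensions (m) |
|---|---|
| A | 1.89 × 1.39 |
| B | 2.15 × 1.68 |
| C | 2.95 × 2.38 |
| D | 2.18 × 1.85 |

Target 5:4 ≈ 1.250.
A: 1.360 (Δ0.110)  B: 1.280 (Δ0.030)  C: 1.239 (Δ0.011)  D: 1.178 (Δ0.072)

C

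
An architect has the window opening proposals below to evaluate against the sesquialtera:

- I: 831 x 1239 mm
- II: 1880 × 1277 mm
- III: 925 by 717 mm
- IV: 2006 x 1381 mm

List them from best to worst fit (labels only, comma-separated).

I, II, IV, III

Ratios: I = 1239 / 831 ≈ 1.491; II = 1880 / 1277 ≈ 1.472; III = 925 / 717 ≈ 1.290; IV = 2006 / 1381 ≈ 1.453.
|Δ from 1.500|: I 0.009; II 0.028; III 0.210; IV 0.047.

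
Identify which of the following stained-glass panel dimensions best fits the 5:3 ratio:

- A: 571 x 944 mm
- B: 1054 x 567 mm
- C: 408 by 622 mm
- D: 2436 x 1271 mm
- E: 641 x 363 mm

A

Ratios (long/short): A ≈ 1.653; B ≈ 1.859; C ≈ 1.525; D ≈ 1.917; E ≈ 1.766.
5:3 ≈ 1.667; option A is nearest (Δ 0.014).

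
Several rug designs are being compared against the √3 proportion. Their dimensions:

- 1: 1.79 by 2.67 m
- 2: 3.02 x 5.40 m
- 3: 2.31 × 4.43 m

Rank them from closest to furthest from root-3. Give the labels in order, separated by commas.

Ratios: 1 = 2.67 / 1.79 ≈ 1.492; 2 = 5.40 / 3.02 ≈ 1.788; 3 = 4.43 / 2.31 ≈ 1.918.
|Δ from 1.732|: 1 0.240; 2 0.056; 3 0.186.

2, 3, 1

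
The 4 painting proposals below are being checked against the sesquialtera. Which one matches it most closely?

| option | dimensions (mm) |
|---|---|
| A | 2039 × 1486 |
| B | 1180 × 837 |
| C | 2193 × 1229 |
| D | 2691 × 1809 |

Ratios (long/short): A ≈ 1.372; B ≈ 1.410; C ≈ 1.784; D ≈ 1.488.
3:2 ≈ 1.500; option D is nearest (Δ 0.012).

D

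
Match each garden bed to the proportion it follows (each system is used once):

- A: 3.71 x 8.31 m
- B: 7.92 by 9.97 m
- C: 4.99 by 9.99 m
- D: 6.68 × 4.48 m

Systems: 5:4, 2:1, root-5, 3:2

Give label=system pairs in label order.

A = 8.31/3.71 ≈ 2.240 → root-5 (2.236)
B = 9.97/7.92 ≈ 1.259 → 5:4 (1.250)
C = 9.99/4.99 ≈ 2.002 → 2:1 (2.000)
D = 6.68/4.48 ≈ 1.491 → 3:2 (1.500)

A=root-5, B=5:4, C=2:1, D=3:2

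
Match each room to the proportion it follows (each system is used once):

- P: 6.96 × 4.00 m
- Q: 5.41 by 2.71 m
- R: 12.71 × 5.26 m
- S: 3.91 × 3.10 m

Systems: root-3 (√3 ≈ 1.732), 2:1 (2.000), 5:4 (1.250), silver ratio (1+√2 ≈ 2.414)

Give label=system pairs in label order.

P=root-3, Q=2:1, R=silver ratio, S=5:4

Ratios: P ≈ 1.740; Q ≈ 1.996; R ≈ 2.416; S ≈ 1.261.
Targets: root-3 ≈ 1.732; 2:1 ≈ 2.000; 5:4 ≈ 1.250; silver ratio ≈ 2.414.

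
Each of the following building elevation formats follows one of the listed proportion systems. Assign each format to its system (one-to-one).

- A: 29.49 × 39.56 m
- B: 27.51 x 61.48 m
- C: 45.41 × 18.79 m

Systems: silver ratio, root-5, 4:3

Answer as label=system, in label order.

A=4:3, B=root-5, C=silver ratio

Ratios: A ≈ 1.341; B ≈ 2.235; C ≈ 2.417.
Targets: silver ratio ≈ 2.414; root-5 ≈ 2.236; 4:3 ≈ 1.333.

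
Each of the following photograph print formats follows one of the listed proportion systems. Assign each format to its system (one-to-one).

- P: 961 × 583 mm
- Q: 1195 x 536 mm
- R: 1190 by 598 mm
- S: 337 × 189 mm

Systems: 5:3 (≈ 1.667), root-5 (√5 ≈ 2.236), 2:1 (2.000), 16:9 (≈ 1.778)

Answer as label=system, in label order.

Ratios: P ≈ 1.648; Q ≈ 2.229; R ≈ 1.990; S ≈ 1.783.
Targets: 5:3 ≈ 1.667; root-5 ≈ 2.236; 2:1 ≈ 2.000; 16:9 ≈ 1.778.

P=5:3, Q=root-5, R=2:1, S=16:9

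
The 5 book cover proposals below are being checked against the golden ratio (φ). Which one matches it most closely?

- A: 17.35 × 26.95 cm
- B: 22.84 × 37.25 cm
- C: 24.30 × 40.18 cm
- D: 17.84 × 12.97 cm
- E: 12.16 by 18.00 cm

Ratios (long/short): A ≈ 1.553; B ≈ 1.631; C ≈ 1.653; D ≈ 1.375; E ≈ 1.480.
golden ratio ≈ 1.618; option B is nearest (Δ 0.013).

B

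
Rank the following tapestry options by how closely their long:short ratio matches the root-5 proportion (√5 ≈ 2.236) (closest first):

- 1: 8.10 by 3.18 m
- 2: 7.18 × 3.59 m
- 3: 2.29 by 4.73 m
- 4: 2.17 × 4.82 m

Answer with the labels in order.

Ratios: 1 = 8.10 / 3.18 ≈ 2.547; 2 = 7.18 / 3.59 ≈ 2.000; 3 = 4.73 / 2.29 ≈ 2.066; 4 = 4.82 / 2.17 ≈ 2.221.
|Δ from 2.236|: 1 0.311; 2 0.236; 3 0.170; 4 0.015.

4, 3, 2, 1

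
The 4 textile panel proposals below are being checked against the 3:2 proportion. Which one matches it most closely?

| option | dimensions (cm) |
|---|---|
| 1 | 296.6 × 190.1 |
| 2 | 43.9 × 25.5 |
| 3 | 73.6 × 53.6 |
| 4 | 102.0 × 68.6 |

Ratios (long/short): 1 ≈ 1.560; 2 ≈ 1.722; 3 ≈ 1.373; 4 ≈ 1.487.
3:2 ≈ 1.500; option 4 is nearest (Δ 0.013).

4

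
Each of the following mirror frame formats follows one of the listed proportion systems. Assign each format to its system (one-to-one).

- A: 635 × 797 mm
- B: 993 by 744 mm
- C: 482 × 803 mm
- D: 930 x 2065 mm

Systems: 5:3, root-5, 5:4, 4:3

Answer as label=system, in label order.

Ratios: A ≈ 1.255; B ≈ 1.335; C ≈ 1.666; D ≈ 2.220.
Targets: 5:3 ≈ 1.667; root-5 ≈ 2.236; 5:4 ≈ 1.250; 4:3 ≈ 1.333.

A=5:4, B=4:3, C=5:3, D=root-5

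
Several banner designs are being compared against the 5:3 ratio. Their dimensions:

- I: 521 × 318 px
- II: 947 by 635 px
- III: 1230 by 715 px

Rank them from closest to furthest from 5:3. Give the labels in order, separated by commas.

I, III, II

I: 521/318 ≈ 1.638 → |1.638 − 1.667| = 0.029
II: 947/635 ≈ 1.491 → |1.491 − 1.667| = 0.176
III: 1230/715 ≈ 1.720 → |1.720 − 1.667| = 0.053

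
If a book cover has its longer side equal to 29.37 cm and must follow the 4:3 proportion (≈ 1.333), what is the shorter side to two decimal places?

22.03 cm

4:3 ≈ 1.33333.
Shorter side = 29.37 ÷ 1.33333 ≈ 22.0276 → 22.03 cm.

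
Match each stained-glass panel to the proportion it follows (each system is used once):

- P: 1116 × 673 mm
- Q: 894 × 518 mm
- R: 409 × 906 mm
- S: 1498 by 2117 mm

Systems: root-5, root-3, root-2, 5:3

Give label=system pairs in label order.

P = 1116/673 ≈ 1.658 → 5:3 (1.667)
Q = 894/518 ≈ 1.726 → root-3 (1.732)
R = 906/409 ≈ 2.215 → root-5 (2.236)
S = 2117/1498 ≈ 1.413 → root-2 (1.414)

P=5:3, Q=root-3, R=root-5, S=root-2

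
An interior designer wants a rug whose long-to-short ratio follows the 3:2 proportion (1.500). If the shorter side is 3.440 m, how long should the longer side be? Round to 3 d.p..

3:2 = 1.50000.
Longer side = 3.440 × 1.50000 ≈ 5.16000 → 5.160 m.

5.160 m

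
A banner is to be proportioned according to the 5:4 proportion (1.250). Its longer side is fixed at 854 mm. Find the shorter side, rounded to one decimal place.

5:4 = 1.25000.
Shorter side = 854 ÷ 1.25000 ≈ 683.200 → 683.2 mm.

683.2 mm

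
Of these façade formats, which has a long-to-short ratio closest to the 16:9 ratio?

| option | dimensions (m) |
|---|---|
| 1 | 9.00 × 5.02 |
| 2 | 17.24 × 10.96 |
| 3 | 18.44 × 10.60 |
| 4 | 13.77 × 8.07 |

Ratios (long/short): 1 ≈ 1.793; 2 ≈ 1.573; 3 ≈ 1.740; 4 ≈ 1.706.
16:9 ≈ 1.778; option 1 is nearest (Δ 0.015).

1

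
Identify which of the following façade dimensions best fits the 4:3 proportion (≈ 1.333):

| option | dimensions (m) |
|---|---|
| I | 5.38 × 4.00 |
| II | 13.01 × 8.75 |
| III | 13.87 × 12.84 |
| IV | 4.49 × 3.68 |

I

Target 4:3 ≈ 1.333.
I: 1.345 (Δ0.012)  II: 1.487 (Δ0.154)  III: 1.080 (Δ0.253)  IV: 1.220 (Δ0.113)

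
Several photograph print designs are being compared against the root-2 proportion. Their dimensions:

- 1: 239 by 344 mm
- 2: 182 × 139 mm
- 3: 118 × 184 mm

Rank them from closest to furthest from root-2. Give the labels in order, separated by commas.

1: 344/239 ≈ 1.439 → |1.439 − 1.414| = 0.025
2: 182/139 ≈ 1.309 → |1.309 − 1.414| = 0.105
3: 184/118 ≈ 1.559 → |1.559 − 1.414| = 0.145

1, 2, 3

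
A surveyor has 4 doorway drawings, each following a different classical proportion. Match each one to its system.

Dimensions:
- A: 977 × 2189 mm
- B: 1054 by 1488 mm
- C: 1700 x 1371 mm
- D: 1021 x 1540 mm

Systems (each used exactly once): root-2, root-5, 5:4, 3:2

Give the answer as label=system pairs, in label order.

A=root-5, B=root-2, C=5:4, D=3:2

Ratios: A ≈ 2.241; B ≈ 1.412; C ≈ 1.240; D ≈ 1.508.
Targets: root-2 ≈ 1.414; root-5 ≈ 2.236; 5:4 ≈ 1.250; 3:2 ≈ 1.500.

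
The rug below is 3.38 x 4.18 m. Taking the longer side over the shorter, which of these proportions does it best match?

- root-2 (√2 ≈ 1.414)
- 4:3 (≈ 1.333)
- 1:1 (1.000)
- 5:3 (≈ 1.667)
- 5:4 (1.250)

Ratio = 4.18 / 3.38 ≈ 1.237.
Distances: root-2 1.414 (Δ 0.177); 4:3 1.333 (Δ 0.096); 1:1 1.000 (Δ 0.237); 5:3 1.667 (Δ 0.430); 5:4 1.250 (Δ 0.013).

5:4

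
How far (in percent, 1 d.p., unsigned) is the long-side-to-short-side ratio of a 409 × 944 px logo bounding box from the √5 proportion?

3.2%

Ratio = 944 / 409 ≈ 2.3081.
Ideal root-5 ≈ 2.2361. |2.3081 − 2.2361| / 2.2361 ≈ 3.22% → 3.2%.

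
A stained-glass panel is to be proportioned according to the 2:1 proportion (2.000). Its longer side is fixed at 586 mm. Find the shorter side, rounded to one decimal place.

2:1 = 2.00000.
Shorter side = 586 ÷ 2.00000 ≈ 293.000 → 293.0 mm.

293.0 mm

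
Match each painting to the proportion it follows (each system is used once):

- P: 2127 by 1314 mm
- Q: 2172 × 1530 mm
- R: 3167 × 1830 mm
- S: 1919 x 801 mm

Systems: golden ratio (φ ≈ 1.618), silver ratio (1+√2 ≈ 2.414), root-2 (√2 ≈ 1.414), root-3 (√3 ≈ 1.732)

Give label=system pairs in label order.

P=golden ratio, Q=root-2, R=root-3, S=silver ratio

P = 2127/1314 ≈ 1.619 → golden ratio (1.618)
Q = 2172/1530 ≈ 1.420 → root-2 (1.414)
R = 3167/1830 ≈ 1.731 → root-3 (1.732)
S = 1919/801 ≈ 2.396 → silver ratio (2.414)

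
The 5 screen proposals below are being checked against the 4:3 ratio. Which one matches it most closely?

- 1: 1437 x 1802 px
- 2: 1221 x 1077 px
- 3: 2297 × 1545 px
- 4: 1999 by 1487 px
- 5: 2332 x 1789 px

Ratios (long/short): 1 ≈ 1.254; 2 ≈ 1.134; 3 ≈ 1.487; 4 ≈ 1.344; 5 ≈ 1.304.
4:3 ≈ 1.333; option 4 is nearest (Δ 0.011).

4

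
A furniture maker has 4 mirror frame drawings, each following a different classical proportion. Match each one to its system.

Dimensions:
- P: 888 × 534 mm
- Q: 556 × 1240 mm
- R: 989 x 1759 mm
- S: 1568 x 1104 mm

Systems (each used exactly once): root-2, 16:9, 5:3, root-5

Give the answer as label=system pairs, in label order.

P=5:3, Q=root-5, R=16:9, S=root-2

P = 888/534 ≈ 1.663 → 5:3 (1.667)
Q = 1240/556 ≈ 2.230 → root-5 (2.236)
R = 1759/989 ≈ 1.779 → 16:9 (1.778)
S = 1568/1104 ≈ 1.420 → root-2 (1.414)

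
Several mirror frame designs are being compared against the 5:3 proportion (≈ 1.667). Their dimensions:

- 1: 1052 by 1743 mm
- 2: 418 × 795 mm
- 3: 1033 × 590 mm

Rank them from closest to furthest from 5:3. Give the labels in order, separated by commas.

1, 3, 2

1: 1743/1052 ≈ 1.657 → |1.657 − 1.667| = 0.010
2: 795/418 ≈ 1.902 → |1.902 − 1.667| = 0.235
3: 1033/590 ≈ 1.751 → |1.751 − 1.667| = 0.084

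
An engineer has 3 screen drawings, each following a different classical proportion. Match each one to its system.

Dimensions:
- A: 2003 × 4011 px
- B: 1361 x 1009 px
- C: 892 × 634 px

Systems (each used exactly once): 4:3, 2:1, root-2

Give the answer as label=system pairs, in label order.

A = 4011/2003 ≈ 2.002 → 2:1 (2.000)
B = 1361/1009 ≈ 1.349 → 4:3 (1.333)
C = 892/634 ≈ 1.407 → root-2 (1.414)

A=2:1, B=4:3, C=root-2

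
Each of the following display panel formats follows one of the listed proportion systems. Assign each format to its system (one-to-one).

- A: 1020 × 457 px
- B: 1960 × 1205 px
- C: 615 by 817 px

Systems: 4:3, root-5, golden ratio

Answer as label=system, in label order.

Ratios: A ≈ 2.232; B ≈ 1.627; C ≈ 1.328.
Targets: 4:3 ≈ 1.333; root-5 ≈ 2.236; golden ratio ≈ 1.618.

A=root-5, B=golden ratio, C=4:3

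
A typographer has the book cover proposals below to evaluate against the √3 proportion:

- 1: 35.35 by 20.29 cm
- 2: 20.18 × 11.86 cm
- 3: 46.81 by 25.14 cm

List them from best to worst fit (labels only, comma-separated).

1, 2, 3

Ratios: 1 = 35.35 / 20.29 ≈ 1.742; 2 = 20.18 / 11.86 ≈ 1.702; 3 = 46.81 / 25.14 ≈ 1.862.
|Δ from 1.732|: 1 0.010; 2 0.030; 3 0.130.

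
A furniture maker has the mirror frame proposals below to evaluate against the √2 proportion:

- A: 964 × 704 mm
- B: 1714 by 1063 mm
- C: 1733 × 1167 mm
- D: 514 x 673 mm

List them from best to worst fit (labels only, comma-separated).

Ratios: A = 964 / 704 ≈ 1.369; B = 1714 / 1063 ≈ 1.612; C = 1733 / 1167 ≈ 1.485; D = 673 / 514 ≈ 1.309.
|Δ from 1.414|: A 0.045; B 0.198; C 0.071; D 0.105.

A, C, D, B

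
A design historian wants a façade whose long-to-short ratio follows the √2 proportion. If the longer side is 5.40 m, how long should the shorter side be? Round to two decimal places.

3.82 m

root-2 ≈ 1.41421.
Shorter side = 5.40 ÷ 1.41421 ≈ 3.8184 → 3.82 m.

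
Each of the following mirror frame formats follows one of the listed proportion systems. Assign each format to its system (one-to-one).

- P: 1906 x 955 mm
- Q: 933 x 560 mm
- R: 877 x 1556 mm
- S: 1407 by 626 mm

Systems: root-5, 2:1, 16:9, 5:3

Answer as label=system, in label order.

P=2:1, Q=5:3, R=16:9, S=root-5

P = 1906/955 ≈ 1.996 → 2:1 (2.000)
Q = 933/560 ≈ 1.666 → 5:3 (1.667)
R = 1556/877 ≈ 1.774 → 16:9 (1.778)
S = 1407/626 ≈ 2.248 → root-5 (2.236)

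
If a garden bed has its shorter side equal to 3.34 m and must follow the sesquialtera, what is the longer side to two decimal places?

5.01 m

3:2 = 1.50000.
Longer side = 3.34 × 1.50000 ≈ 5.0100 → 5.01 m.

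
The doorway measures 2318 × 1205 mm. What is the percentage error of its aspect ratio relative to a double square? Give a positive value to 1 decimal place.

Ratio = 2318 / 1205 ≈ 1.9237.
Ideal 2:1 = 2.0000. |1.9237 − 2.0000| / 2.0000 ≈ 3.82% → 3.8%.

3.8%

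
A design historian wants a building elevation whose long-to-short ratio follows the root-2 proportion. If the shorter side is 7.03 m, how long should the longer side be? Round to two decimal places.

9.94 m

root-2 ≈ 1.41421.
Longer side = 7.03 × 1.41421 ≈ 9.9419 → 9.94 m.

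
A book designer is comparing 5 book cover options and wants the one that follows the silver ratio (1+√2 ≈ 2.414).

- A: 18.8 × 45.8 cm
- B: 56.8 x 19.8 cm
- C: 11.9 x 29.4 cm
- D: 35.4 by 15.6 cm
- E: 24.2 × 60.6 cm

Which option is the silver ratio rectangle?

A

Target silver ratio ≈ 2.414.
A: 2.436 (Δ0.022)  B: 2.869 (Δ0.455)  C: 2.471 (Δ0.057)  D: 2.269 (Δ0.145)  E: 2.504 (Δ0.090)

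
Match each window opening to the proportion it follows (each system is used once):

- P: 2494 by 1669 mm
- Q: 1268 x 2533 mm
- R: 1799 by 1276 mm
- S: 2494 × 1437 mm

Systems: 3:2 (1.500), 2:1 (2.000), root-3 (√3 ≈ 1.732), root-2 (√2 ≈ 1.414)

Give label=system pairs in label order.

P=3:2, Q=2:1, R=root-2, S=root-3

Ratios: P ≈ 1.494; Q ≈ 1.998; R ≈ 1.410; S ≈ 1.736.
Targets: 3:2 ≈ 1.500; 2:1 ≈ 2.000; root-3 ≈ 1.732; root-2 ≈ 1.414.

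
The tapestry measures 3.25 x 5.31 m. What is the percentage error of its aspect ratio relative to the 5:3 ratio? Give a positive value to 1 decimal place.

Ratio = 5.31 / 3.25 ≈ 1.6338.
Ideal 5:3 ≈ 1.6667. |1.6338 − 1.6667| / 1.6667 ≈ 1.97% → 2.0%.

2.0%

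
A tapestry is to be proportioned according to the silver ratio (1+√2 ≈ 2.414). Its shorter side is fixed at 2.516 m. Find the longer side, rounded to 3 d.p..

silver ratio ≈ 2.41421.
Longer side = 2.516 × 2.41421 ≈ 6.07415 → 6.074 m.

6.074 m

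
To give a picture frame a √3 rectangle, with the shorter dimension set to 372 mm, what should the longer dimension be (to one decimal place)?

root-3 ≈ 1.73205.
Longer side = 372 × 1.73205 ≈ 644.323 → 644.3 mm.

644.3 mm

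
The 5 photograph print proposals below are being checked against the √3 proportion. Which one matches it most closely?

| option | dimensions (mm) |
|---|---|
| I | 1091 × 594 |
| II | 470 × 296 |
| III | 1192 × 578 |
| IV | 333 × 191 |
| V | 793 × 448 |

IV

Target root-3 ≈ 1.732.
I: 1.837 (Δ0.105)  II: 1.588 (Δ0.144)  III: 2.062 (Δ0.330)  IV: 1.743 (Δ0.011)  V: 1.770 (Δ0.038)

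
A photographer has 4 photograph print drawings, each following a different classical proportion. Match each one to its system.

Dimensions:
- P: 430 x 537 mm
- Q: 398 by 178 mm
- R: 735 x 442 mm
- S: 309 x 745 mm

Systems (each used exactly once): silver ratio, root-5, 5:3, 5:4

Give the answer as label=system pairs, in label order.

P = 537/430 ≈ 1.249 → 5:4 (1.250)
Q = 398/178 ≈ 2.236 → root-5 (2.236)
R = 735/442 ≈ 1.663 → 5:3 (1.667)
S = 745/309 ≈ 2.411 → silver ratio (2.414)

P=5:4, Q=root-5, R=5:3, S=silver ratio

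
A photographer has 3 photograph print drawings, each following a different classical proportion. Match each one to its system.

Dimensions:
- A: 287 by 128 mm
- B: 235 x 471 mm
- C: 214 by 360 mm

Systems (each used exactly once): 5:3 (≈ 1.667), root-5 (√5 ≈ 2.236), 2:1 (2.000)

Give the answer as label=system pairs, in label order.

A=root-5, B=2:1, C=5:3

A = 287/128 ≈ 2.242 → root-5 (2.236)
B = 471/235 ≈ 2.004 → 2:1 (2.000)
C = 360/214 ≈ 1.682 → 5:3 (1.667)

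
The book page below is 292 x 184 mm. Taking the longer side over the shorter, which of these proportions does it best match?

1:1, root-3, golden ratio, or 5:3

292/184 ≈ 1.587. Nearest candidates are golden ratio (1.618, off by 0.031) and 5:3 (1.667, off by 0.080).

golden ratio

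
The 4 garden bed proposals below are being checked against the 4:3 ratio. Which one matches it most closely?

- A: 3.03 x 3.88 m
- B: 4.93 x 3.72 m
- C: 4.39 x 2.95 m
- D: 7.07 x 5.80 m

Ratios (long/short): A ≈ 1.281; B ≈ 1.325; C ≈ 1.488; D ≈ 1.219.
4:3 ≈ 1.333; option B is nearest (Δ 0.008).

B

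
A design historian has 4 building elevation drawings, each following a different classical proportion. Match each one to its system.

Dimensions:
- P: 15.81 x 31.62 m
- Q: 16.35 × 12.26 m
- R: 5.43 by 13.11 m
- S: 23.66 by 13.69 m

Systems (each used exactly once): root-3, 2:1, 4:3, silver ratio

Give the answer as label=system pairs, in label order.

P = 31.62/15.81 ≈ 2.000 → 2:1 (2.000)
Q = 16.35/12.26 ≈ 1.334 → 4:3 (1.333)
R = 13.11/5.43 ≈ 2.414 → silver ratio (2.414)
S = 23.66/13.69 ≈ 1.728 → root-3 (1.732)

P=2:1, Q=4:3, R=silver ratio, S=root-3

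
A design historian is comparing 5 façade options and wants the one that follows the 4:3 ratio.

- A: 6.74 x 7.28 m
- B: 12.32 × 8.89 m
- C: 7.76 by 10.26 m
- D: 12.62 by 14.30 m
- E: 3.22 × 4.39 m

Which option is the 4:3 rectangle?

Ratios (long/short): A ≈ 1.080; B ≈ 1.386; C ≈ 1.322; D ≈ 1.133; E ≈ 1.363.
4:3 ≈ 1.333; option C is nearest (Δ 0.011).

C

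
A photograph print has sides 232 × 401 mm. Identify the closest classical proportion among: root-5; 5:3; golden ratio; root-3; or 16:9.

Ratio = 401 / 232 ≈ 1.728.
Distances: root-5 2.236 (Δ 0.508); 5:3 1.667 (Δ 0.061); golden ratio 1.618 (Δ 0.110); root-3 1.732 (Δ 0.004); 16:9 1.778 (Δ 0.050).

root-3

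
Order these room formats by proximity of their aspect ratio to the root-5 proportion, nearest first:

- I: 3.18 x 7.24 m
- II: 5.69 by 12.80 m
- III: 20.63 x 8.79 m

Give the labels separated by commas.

II, I, III

Ratios: I = 7.24 / 3.18 ≈ 2.277; II = 12.80 / 5.69 ≈ 2.250; III = 20.63 / 8.79 ≈ 2.347.
|Δ from 2.236|: I 0.041; II 0.014; III 0.111.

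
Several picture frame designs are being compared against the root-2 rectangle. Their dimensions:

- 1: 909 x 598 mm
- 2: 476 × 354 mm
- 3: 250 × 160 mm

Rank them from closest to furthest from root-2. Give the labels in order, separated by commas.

2, 1, 3

1: 909/598 ≈ 1.520 → |1.520 − 1.414| = 0.106
2: 476/354 ≈ 1.345 → |1.345 − 1.414| = 0.069
3: 250/160 ≈ 1.562 → |1.562 − 1.414| = 0.148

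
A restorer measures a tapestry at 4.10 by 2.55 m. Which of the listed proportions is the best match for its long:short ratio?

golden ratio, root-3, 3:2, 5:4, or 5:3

golden ratio

Ratio = 4.10 / 2.55 ≈ 1.608.
Distances: golden ratio 1.618 (Δ 0.010); root-3 1.732 (Δ 0.124); 3:2 1.500 (Δ 0.108); 5:4 1.250 (Δ 0.358); 5:3 1.667 (Δ 0.059).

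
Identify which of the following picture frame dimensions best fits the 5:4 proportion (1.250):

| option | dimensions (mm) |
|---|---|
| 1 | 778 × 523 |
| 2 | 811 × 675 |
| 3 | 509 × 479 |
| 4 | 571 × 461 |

Ratios (long/short): 1 ≈ 1.488; 2 ≈ 1.201; 3 ≈ 1.063; 4 ≈ 1.239.
5:4 ≈ 1.250; option 4 is nearest (Δ 0.011).

4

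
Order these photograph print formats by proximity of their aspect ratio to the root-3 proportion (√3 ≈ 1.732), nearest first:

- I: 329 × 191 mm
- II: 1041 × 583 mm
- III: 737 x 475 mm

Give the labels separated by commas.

I, II, III

I: 329/191 ≈ 1.723 → |1.723 − 1.732| = 0.009
II: 1041/583 ≈ 1.786 → |1.786 − 1.732| = 0.054
III: 737/475 ≈ 1.552 → |1.552 − 1.732| = 0.180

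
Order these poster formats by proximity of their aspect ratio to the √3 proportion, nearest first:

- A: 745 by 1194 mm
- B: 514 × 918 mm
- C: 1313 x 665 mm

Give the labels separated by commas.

Ratios: A = 1194 / 745 ≈ 1.603; B = 918 / 514 ≈ 1.786; C = 1313 / 665 ≈ 1.974.
|Δ from 1.732|: A 0.129; B 0.054; C 0.242.

B, A, C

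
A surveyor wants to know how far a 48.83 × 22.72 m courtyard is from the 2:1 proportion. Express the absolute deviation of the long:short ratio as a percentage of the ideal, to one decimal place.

7.5%

Ratio = 48.83 / 22.72 ≈ 2.1492.
Ideal 2:1 = 2.0000. |2.1492 − 2.0000| / 2.0000 ≈ 7.46% → 7.5%.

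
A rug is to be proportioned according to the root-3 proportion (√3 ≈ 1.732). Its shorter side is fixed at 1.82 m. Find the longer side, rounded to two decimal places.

3.15 m

root-3 ≈ 1.73205.
Longer side = 1.82 × 1.73205 ≈ 3.1523 → 3.15 m.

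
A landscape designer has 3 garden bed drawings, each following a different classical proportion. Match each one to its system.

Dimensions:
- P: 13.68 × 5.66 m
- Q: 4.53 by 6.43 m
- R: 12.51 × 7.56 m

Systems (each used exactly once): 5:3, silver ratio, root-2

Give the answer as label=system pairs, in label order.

P=silver ratio, Q=root-2, R=5:3

P = 13.68/5.66 ≈ 2.417 → silver ratio (2.414)
Q = 6.43/4.53 ≈ 1.419 → root-2 (1.414)
R = 12.51/7.56 ≈ 1.655 → 5:3 (1.667)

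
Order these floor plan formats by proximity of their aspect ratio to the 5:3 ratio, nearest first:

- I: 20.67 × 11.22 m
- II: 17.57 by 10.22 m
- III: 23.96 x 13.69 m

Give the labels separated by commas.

II, III, I

Ratios: I = 20.67 / 11.22 ≈ 1.842; II = 17.57 / 10.22 ≈ 1.719; III = 23.96 / 13.69 ≈ 1.750.
|Δ from 1.667|: I 0.175; II 0.052; III 0.083.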